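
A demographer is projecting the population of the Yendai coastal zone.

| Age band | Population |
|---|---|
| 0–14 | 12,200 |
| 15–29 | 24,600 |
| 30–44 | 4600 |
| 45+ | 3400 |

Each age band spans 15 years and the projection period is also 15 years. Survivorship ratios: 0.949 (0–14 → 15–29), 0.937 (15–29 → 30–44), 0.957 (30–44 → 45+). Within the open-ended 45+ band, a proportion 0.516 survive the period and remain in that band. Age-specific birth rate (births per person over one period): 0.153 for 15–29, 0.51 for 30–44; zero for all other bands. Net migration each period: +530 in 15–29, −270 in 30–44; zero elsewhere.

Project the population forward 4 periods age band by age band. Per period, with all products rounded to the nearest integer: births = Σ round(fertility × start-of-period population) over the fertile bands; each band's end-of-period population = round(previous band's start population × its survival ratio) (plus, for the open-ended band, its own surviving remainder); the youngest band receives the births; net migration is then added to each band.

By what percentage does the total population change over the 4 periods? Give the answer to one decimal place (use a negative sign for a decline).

-7.4

(Bands numbered youngest = 1 to oldest = 4.)
Period 1:
Births: 24600 × 0.153 = 3764  |  4600 × 0.51 = 2346 → 6110
Band 2: 12200 × 0.949 = 11578
Band 3: 24600 × 0.937 = 23050
Band 4: 4600 × 0.957 + 3400 × 0.516 = 4402 + 1754 = 6156
Net migration: Band 2 + 530 → 12108; Band 3 − 270 → 22780
Population now: 0–14=6110, 15–29=12108, 30–44=22780, 45+=6156
Period 2:
Births: 12108 × 0.153 = 1853  |  22780 × 0.51 = 11618 → 13471
Band 2: 6110 × 0.949 = 5798
Band 3: 12108 × 0.937 = 11345
Band 4: 22780 × 0.957 + 6156 × 0.516 = 21800 + 3176 = 24976
Net migration: Band 2 + 530 → 6328; Band 3 − 270 → 11075
Population now: 0–14=13471, 15–29=6328, 30–44=11075, 45+=24976
Period 3:
Births: 6328 × 0.153 = 968  |  11075 × 0.51 = 5648 → 6616
Band 2: 13471 × 0.949 = 12784
Band 3: 6328 × 0.937 = 5929
Band 4: 11075 × 0.957 + 24976 × 0.516 = 10599 + 12888 = 23487
Net migration: Band 2 + 530 → 13314; Band 3 − 270 → 5659
Population now: 0–14=6616, 15–29=13314, 30–44=5659, 45+=23487
Period 4:
Births: 13314 × 0.153 = 2037  |  5659 × 0.51 = 2886 → 4923
Band 2: 6616 × 0.949 = 6279
Band 3: 13314 × 0.937 = 12475
Band 4: 5659 × 0.957 + 23487 × 0.516 = 5416 + 12119 = 17535
Net migration: Band 2 + 530 → 6809; Band 3 − 270 → 12205
Population now: 0–14=4923, 15–29=6809, 30–44=12205, 45+=17535
Total: 44800 → 41472; change = -3328; percentage change = -7.4%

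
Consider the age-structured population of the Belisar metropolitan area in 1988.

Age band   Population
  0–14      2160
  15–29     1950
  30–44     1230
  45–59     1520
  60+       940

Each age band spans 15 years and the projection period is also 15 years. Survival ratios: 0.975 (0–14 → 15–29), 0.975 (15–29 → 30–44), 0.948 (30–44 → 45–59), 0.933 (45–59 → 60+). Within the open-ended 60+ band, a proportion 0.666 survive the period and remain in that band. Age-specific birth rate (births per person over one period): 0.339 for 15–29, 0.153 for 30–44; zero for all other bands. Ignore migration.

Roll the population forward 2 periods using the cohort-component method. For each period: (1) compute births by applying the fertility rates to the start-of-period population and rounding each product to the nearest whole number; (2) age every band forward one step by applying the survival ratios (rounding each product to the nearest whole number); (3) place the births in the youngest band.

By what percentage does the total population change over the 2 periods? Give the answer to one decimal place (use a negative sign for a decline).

4.3

Numbering the bands 1..5 from youngest to oldest:
Period 1.
Births: 1950 × 0.339 = 661  |  1230 × 0.153 = 188 → 849
Band 2: 2160 × 0.975 = 2106
Band 3: 1950 × 0.975 = 1901
Band 4: 1230 × 0.948 = 1166
Band 5: 1520 × 0.933 + 940 × 0.666 = 1418 + 626 = 2044
End of period: [849, 2106, 1901, 1166, 2044]
Period 2.
Births: 2106 × 0.339 = 714  |  1901 × 0.153 = 291 → 1005
Band 2: 849 × 0.975 = 828
Band 3: 2106 × 0.975 = 2053
Band 4: 1901 × 0.948 = 1802
Band 5: 1166 × 0.933 + 2044 × 0.666 = 1088 + 1361 = 2449
End of period: [1005, 828, 2053, 1802, 2449]
Total: 7800 → 8137; change = 337; percentage change = 4.3%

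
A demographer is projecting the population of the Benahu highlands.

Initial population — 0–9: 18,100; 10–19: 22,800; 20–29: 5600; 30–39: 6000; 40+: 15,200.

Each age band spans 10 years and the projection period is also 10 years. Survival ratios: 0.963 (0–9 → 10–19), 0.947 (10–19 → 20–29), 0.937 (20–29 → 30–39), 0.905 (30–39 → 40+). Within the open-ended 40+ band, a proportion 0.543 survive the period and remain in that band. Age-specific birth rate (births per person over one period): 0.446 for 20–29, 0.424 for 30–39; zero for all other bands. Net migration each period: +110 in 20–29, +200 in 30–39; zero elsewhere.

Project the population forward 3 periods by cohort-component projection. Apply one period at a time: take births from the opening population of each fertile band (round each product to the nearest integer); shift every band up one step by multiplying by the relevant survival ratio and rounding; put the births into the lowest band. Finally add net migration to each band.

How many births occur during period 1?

5042

Numbering the groups 1..5 from youngest to oldest:
Period 1:
Births: 5600 * 0.446 = 2498  |  6000 * 0.424 = 2544 — total 5042
Group 2: 18100 * 0.963 = 17430
Group 3: 22800 * 0.947 = 21592
Group 4: 5600 * 0.937 = 5247
Group 5: 6000 * 0.905 + 15200 * 0.543 = 5430 + 8254 = 13684
Net migration: Group 3 + 110 → 21702; Group 4 + 200 → 5447
→ [5042, 17430, 21702, 5447, 13684]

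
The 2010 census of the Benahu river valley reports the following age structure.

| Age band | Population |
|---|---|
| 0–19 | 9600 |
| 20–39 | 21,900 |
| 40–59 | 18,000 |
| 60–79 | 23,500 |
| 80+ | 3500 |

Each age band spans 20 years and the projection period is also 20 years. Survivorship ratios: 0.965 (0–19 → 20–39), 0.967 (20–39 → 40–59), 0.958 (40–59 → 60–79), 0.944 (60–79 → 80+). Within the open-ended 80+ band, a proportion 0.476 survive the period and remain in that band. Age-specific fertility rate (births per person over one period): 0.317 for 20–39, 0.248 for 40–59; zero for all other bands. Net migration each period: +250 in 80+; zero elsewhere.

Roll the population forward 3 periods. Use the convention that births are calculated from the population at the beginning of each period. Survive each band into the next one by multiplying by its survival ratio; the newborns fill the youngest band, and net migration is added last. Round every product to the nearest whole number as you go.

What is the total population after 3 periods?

65569

[period 1]
Births: 21900 × 0.317 = 6942 ; 18000 × 0.248 = 4464 ⇒ total 11406
20–39: 9600 × 0.965 = 9264
40–59: 21900 × 0.967 = 21177
60–79: 18000 × 0.958 = 17244
80+: 23500 × 0.944 + 3500 × 0.476 = 22184 + 1666 = 23850
Net migration: 80+ + 250 → 24100
→ [11406, 9264, 21177, 17244, 24100]
[period 2]
Births: 9264 × 0.317 = 2937 ; 21177 × 0.248 = 5252 ⇒ total 8189
20–39: 11406 × 0.965 = 11007
40–59: 9264 × 0.967 = 8958
60–79: 21177 × 0.958 = 20288
80+: 17244 × 0.944 + 24100 × 0.476 = 16278 + 11472 = 27750
Net migration: 80+ + 250 → 28000
→ [8189, 11007, 8958, 20288, 28000]
[period 3]
Births: 11007 × 0.317 = 3489 ; 8958 × 0.248 = 2222 ⇒ total 5711
20–39: 8189 × 0.965 = 7902
40–59: 11007 × 0.967 = 10644
60–79: 8958 × 0.958 = 8582
80+: 20288 × 0.944 + 28000 × 0.476 = 19152 + 13328 = 32480
Net migration: 80+ + 250 → 32730
→ [5711, 7902, 10644, 8582, 32730]
Total after period 3: 5711 + 7902 + 10644 + 8582 + 32730 = 65569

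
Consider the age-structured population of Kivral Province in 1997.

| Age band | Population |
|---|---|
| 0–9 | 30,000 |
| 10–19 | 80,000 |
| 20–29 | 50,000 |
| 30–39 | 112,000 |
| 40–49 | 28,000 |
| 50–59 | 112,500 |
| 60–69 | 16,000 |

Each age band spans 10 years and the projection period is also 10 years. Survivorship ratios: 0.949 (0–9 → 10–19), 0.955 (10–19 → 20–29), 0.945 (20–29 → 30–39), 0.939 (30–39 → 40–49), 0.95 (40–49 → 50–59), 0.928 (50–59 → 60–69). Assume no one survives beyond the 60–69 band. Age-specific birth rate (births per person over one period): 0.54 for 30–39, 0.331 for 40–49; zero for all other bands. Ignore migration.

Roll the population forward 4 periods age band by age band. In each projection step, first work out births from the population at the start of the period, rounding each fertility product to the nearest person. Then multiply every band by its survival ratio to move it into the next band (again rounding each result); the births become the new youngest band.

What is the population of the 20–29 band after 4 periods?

54673

After projecting period 1:
Births: 112000 * 0.54 = 60480, 28000 * 0.331 = 9268 ⇒ total 69748
10–19: 30000 * 0.949 = 28470
20–29: 80000 * 0.955 = 76400
30–39: 50000 * 0.945 = 47250
40–49: 112000 * 0.939 = 105168
50–59: 28000 * 0.95 = 26600
60–69: 112500 * 0.928 = 104400
Population now: 0–9=69748, 10–19=28470, 20–29=76400, 30–39=47250, 40–49=105168, 50–59=26600, 60–69=104400
After projecting period 2:
Births: 47250 * 0.54 = 25515, 105168 * 0.331 = 34811 ⇒ total 60326
10–19: 69748 * 0.949 = 66191
20–29: 28470 * 0.955 = 27189
30–39: 76400 * 0.945 = 72198
40–49: 47250 * 0.939 = 44368
50–59: 105168 * 0.95 = 99910
60–69: 26600 * 0.928 = 24685
Population now: 0–9=60326, 10–19=66191, 20–29=27189, 30–39=72198, 40–49=44368, 50–59=99910, 60–69=24685
After projecting period 3:
Births: 72198 * 0.54 = 38987, 44368 * 0.331 = 14686 ⇒ total 53673
10–19: 60326 * 0.949 = 57249
20–29: 66191 * 0.955 = 63212
30–39: 27189 * 0.945 = 25694
40–49: 72198 * 0.939 = 67794
50–59: 44368 * 0.95 = 42150
60–69: 99910 * 0.928 = 92716
Population now: 0–9=53673, 10–19=57249, 20–29=63212, 30–39=25694, 40–49=67794, 50–59=42150, 60–69=92716
After projecting period 4:
Births: 25694 * 0.54 = 13875, 67794 * 0.331 = 22440 ⇒ total 36315
10–19: 53673 * 0.949 = 50936
20–29: 57249 * 0.955 = 54673
30–39: 63212 * 0.945 = 59735
40–49: 25694 * 0.939 = 24127
50–59: 67794 * 0.95 = 64404
60–69: 42150 * 0.928 = 39115
Population now: 0–9=36315, 10–19=50936, 20–29=54673, 30–39=59735, 40–49=24127, 50–59=64404, 60–69=39115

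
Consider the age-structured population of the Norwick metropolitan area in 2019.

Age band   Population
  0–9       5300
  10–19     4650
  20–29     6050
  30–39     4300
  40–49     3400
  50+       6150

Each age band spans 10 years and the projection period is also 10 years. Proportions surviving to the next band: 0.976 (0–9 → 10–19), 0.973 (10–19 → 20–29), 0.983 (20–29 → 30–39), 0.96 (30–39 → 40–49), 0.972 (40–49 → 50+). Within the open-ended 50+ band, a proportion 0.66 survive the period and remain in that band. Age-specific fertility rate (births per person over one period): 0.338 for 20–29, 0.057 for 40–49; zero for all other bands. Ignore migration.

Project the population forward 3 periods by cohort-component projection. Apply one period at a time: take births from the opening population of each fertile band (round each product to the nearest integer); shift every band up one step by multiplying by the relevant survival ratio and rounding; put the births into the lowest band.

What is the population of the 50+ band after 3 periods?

Numbering the bands 1..6 from youngest to oldest:
[period 1]
Births: 6050 × 0.338 = 2045 ; 3400 × 0.057 = 194 → 2239
Band 2: 5300 × 0.976 = 5173
Band 3: 4650 × 0.973 = 4524
Band 4: 6050 × 0.983 = 5947
Band 5: 4300 × 0.96 = 4128
Band 6: 3400 × 0.972 + 6150 × 0.66 = 3305 + 4059 = 7364
Population now: 0–9=2239, 10–19=5173, 20–29=4524, 30–39=5947, 40–49=4128, 50+=7364
[period 2]
Births: 4524 × 0.338 = 1529 ; 4128 × 0.057 = 235 → 1764
Band 2: 2239 × 0.976 = 2185
Band 3: 5173 × 0.973 = 5033
Band 4: 4524 × 0.983 = 4447
Band 5: 5947 × 0.96 = 5709
Band 6: 4128 × 0.972 + 7364 × 0.66 = 4012 + 4860 = 8872
Population now: 0–9=1764, 10–19=2185, 20–29=5033, 30–39=4447, 40–49=5709, 50+=8872
[period 3]
Births: 5033 × 0.338 = 1701 ; 5709 × 0.057 = 325 → 2026
Band 2: 1764 × 0.976 = 1722
Band 3: 2185 × 0.973 = 2126
Band 4: 5033 × 0.983 = 4947
Band 5: 4447 × 0.96 = 4269
Band 6: 5709 × 0.972 + 8872 × 0.66 = 5549 + 5856 = 11405
Population now: 0–9=2026, 10–19=1722, 20–29=2126, 30–39=4947, 40–49=4269, 50+=11405

11405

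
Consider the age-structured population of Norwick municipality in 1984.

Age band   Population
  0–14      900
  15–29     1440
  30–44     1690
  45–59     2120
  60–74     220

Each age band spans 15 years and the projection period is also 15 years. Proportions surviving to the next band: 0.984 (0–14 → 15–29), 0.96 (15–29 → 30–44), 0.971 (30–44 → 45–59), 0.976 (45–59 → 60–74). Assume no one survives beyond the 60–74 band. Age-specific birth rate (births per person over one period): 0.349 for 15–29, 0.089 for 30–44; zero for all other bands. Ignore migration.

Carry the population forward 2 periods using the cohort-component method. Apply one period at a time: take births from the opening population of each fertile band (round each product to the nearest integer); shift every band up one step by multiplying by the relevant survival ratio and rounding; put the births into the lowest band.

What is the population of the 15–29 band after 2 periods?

Call the bands 1 to 5, youngest first.
[period 1]
Births: 1440 × 0.349 = 503 ; 1690 × 0.089 = 150 — total 653
Band 2: 900 × 0.984 = 886
Band 3: 1440 × 0.96 = 1382
Band 4: 1690 × 0.971 = 1641
Band 5: 2120 × 0.976 = 2069
Population now: 0–14=653, 15–29=886, 30–44=1382, 45–59=1641, 60–74=2069
[period 2]
Births: 886 × 0.349 = 309 ; 1382 × 0.089 = 123 — total 432
Band 2: 653 × 0.984 = 643
Band 3: 886 × 0.96 = 851
Band 4: 1382 × 0.971 = 1342
Band 5: 1641 × 0.976 = 1602
Population now: 0–14=432, 15–29=643, 30–44=851, 45–59=1342, 60–74=1602

643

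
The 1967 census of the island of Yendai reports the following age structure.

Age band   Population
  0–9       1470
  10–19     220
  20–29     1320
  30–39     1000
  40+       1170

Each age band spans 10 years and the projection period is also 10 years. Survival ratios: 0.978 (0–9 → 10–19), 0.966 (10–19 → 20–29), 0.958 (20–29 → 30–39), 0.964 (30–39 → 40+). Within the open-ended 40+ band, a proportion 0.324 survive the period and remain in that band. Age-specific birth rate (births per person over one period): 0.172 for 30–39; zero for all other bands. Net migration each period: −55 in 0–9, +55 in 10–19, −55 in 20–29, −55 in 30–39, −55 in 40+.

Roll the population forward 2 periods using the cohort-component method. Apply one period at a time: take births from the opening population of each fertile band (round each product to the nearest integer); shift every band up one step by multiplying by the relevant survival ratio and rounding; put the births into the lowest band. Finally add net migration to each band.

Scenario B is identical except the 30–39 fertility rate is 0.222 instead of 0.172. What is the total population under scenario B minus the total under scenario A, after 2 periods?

110

Call the bands 1 to 5, youngest first.
After projecting period 1:
Births: 1000 × 0.172 = 172
Band 2: 1470 × 0.978 = 1438
Band 3: 220 × 0.966 = 213
Band 4: 1320 × 0.958 = 1265
Band 5: 1000 × 0.964 + 1170 × 0.324 = 964 + 379 = 1343
Net migration: Band 1 − 55 → 117; Band 2 + 55 → 1493; Band 3 − 55 → 158; Band 4 − 55 → 1210; Band 5 − 55 → 1288
Giving 117 / 1493 / 158 / 1210 / 1288.
After projecting period 2:
Births: 1210 × 0.172 = 208
Band 2: 117 × 0.978 = 114
Band 3: 1493 × 0.966 = 1442
Band 4: 158 × 0.958 = 151
Band 5: 1210 × 0.964 + 1288 × 0.324 = 1166 + 417 = 1583
Net migration: Band 1 − 55 → 153; Band 2 + 55 → 169; Band 3 − 55 → 1387; Band 4 − 55 → 96; Band 5 − 55 → 1528
Giving 153 / 169 / 1387 / 96 / 1528.
Scenario A total after 2 periods: 3333
Scenario B projection —
After projecting period 1:
Births: 1000 × 0.222 = 222
Band 2: 1470 × 0.978 = 1438
Band 3: 220 × 0.966 = 213
Band 4: 1320 × 0.958 = 1265
Band 5: 1000 × 0.964 + 1170 × 0.324 = 964 + 379 = 1343
Net migration: Band 1 − 55 → 167; Band 2 + 55 → 1493; Band 3 − 55 → 158; Band 4 − 55 → 1210; Band 5 − 55 → 1288
Giving 167 / 1493 / 158 / 1210 / 1288.
After projecting period 2:
Births: 1210 × 0.222 = 269
Band 2: 167 × 0.978 = 163
Band 3: 1493 × 0.966 = 1442
Band 4: 158 × 0.958 = 151
Band 5: 1210 × 0.964 + 1288 × 0.324 = 1166 + 417 = 1583
Net migration: Band 1 − 55 → 214; Band 2 + 55 → 218; Band 3 − 55 → 1387; Band 4 − 55 → 96; Band 5 − 55 → 1528
Giving 214 / 218 / 1387 / 96 / 1528.
Scenario B total after 2 periods: 3443
Difference B − A = 3443 − 3333 = 110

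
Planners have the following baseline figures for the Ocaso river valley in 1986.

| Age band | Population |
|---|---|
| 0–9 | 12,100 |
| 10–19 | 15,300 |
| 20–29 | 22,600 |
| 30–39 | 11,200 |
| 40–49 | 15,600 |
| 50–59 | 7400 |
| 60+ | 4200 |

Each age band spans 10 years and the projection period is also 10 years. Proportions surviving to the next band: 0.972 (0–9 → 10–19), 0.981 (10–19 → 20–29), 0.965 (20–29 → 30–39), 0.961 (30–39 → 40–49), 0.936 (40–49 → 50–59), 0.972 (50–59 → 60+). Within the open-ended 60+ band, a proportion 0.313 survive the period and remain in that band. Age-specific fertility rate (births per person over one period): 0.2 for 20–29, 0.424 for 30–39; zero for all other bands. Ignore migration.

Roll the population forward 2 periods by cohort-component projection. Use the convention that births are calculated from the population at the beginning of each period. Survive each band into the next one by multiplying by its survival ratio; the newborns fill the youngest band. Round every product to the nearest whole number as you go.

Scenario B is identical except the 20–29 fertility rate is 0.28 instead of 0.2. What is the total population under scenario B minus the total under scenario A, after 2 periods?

Call the bands 1 to 7, youngest first.
After projecting period 1:
Births: 22600 × 0.2 = 4520  |  11200 × 0.424 = 4749 → 9269
Band 2: 12100 × 0.972 = 11761
Band 3: 15300 × 0.981 = 15009
Band 4: 22600 × 0.965 = 21809
Band 5: 11200 × 0.961 = 10763
Band 6: 15600 × 0.936 = 14602
Band 7: 7400 × 0.972 + 4200 × 0.313 = 7193 + 1315 = 8508
→ [9269, 11761, 15009, 21809, 10763, 14602, 8508]
After projecting period 2:
Births: 15009 × 0.2 = 3002  |  21809 × 0.424 = 9247 → 12249
Band 2: 9269 × 0.972 = 9009
Band 3: 11761 × 0.981 = 11538
Band 4: 15009 × 0.965 = 14484
Band 5: 21809 × 0.961 = 20958
Band 6: 10763 × 0.936 = 10074
Band 7: 14602 × 0.972 + 8508 × 0.313 = 14193 + 2663 = 16856
→ [12249, 9009, 11538, 14484, 20958, 10074, 16856]
Scenario A total after 2 periods: 95168
Scenario B projection —
After projecting period 1:
Births: 22600 × 0.28 = 6328  |  11200 × 0.424 = 4749 → 11077
Band 2: 12100 × 0.972 = 11761
Band 3: 15300 × 0.981 = 15009
Band 4: 22600 × 0.965 = 21809
Band 5: 11200 × 0.961 = 10763
Band 6: 15600 × 0.936 = 14602
Band 7: 7400 × 0.972 + 4200 × 0.313 = 7193 + 1315 = 8508
→ [11077, 11761, 15009, 21809, 10763, 14602, 8508]
After projecting period 2:
Births: 15009 × 0.28 = 4203  |  21809 × 0.424 = 9247 → 13450
Band 2: 11077 × 0.972 = 10767
Band 3: 11761 × 0.981 = 11538
Band 4: 15009 × 0.965 = 14484
Band 5: 21809 × 0.961 = 20958
Band 6: 10763 × 0.936 = 10074
Band 7: 14602 × 0.972 + 8508 × 0.313 = 14193 + 2663 = 16856
→ [13450, 10767, 11538, 14484, 20958, 10074, 16856]
Scenario B total after 2 periods: 98127
Difference B − A = 98127 − 95168 = 2959

2959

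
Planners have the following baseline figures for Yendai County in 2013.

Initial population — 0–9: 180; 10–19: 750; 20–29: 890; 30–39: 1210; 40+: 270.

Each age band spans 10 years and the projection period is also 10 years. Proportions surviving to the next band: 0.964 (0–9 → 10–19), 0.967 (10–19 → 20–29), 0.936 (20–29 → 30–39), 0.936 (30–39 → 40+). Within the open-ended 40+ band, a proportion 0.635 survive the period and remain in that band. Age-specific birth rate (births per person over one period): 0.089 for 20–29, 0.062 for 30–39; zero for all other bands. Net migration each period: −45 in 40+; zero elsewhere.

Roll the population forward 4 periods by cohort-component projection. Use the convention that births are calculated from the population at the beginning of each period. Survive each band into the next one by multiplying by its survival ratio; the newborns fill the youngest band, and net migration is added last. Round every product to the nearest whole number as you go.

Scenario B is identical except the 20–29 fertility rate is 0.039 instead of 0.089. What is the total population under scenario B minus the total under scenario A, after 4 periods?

Call the groups 1 to 5, youngest first.
After projecting period 1:
Births: 890 × 0.089 = 79  |  1210 × 0.062 = 75 ⇒ total 154
Group 2: 180 × 0.964 = 174
Group 3: 750 × 0.967 = 725
Group 4: 890 × 0.936 = 833
Group 5: 1210 × 0.936 + 270 × 0.635 = 1133 + 171 = 1304
Net migration: Group 5 − 45 → 1259
Population now: 0–9=154, 10–19=174, 20–29=725, 30–39=833, 40+=1259
After projecting period 2:
Births: 725 × 0.089 = 65  |  833 × 0.062 = 52 ⇒ total 117
Group 2: 154 × 0.964 = 148
Group 3: 174 × 0.967 = 168
Group 4: 725 × 0.936 = 679
Group 5: 833 × 0.936 + 1259 × 0.635 = 780 + 799 = 1579
Net migration: Group 5 − 45 → 1534
Population now: 0–9=117, 10–19=148, 20–29=168, 30–39=679, 40+=1534
After projecting period 3:
Births: 168 × 0.089 = 15  |  679 × 0.062 = 42 ⇒ total 57
Group 2: 117 × 0.964 = 113
Group 3: 148 × 0.967 = 143
Group 4: 168 × 0.936 = 157
Group 5: 679 × 0.936 + 1534 × 0.635 = 636 + 974 = 1610
Net migration: Group 5 − 45 → 1565
Population now: 0–9=57, 10–19=113, 20–29=143, 30–39=157, 40+=1565
After projecting period 4:
Births: 143 × 0.089 = 13  |  157 × 0.062 = 10 ⇒ total 23
Group 2: 57 × 0.964 = 55
Group 3: 113 × 0.967 = 109
Group 4: 143 × 0.936 = 134
Group 5: 157 × 0.936 + 1565 × 0.635 = 147 + 994 = 1141
Net migration: Group 5 − 45 → 1096
Population now: 0–9=23, 10–19=55, 20–29=109, 30–39=134, 40+=1096
Scenario A total after 4 periods: 1417
Scenario B projection —
After projecting period 1:
Births: 890 × 0.039 = 35  |  1210 × 0.062 = 75 ⇒ total 110
Group 2: 180 × 0.964 = 174
Group 3: 750 × 0.967 = 725
Group 4: 890 × 0.936 = 833
Group 5: 1210 × 0.936 + 270 × 0.635 = 1133 + 171 = 1304
Net migration: Group 5 − 45 → 1259
Population now: 0–9=110, 10–19=174, 20–29=725, 30–39=833, 40+=1259
After projecting period 2:
Births: 725 × 0.039 = 28  |  833 × 0.062 = 52 ⇒ total 80
Group 2: 110 × 0.964 = 106
Group 3: 174 × 0.967 = 168
Group 4: 725 × 0.936 = 679
Group 5: 833 × 0.936 + 1259 × 0.635 = 780 + 799 = 1579
Net migration: Group 5 − 45 → 1534
Population now: 0–9=80, 10–19=106, 20–29=168, 30–39=679, 40+=1534
After projecting period 3:
Births: 168 × 0.039 = 7  |  679 × 0.062 = 42 ⇒ total 49
Group 2: 80 × 0.964 = 77
Group 3: 106 × 0.967 = 103
Group 4: 168 × 0.936 = 157
Group 5: 679 × 0.936 + 1534 × 0.635 = 636 + 974 = 1610
Net migration: Group 5 − 45 → 1565
Population now: 0–9=49, 10–19=77, 20–29=103, 30–39=157, 40+=1565
After projecting period 4:
Births: 103 × 0.039 = 4  |  157 × 0.062 = 10 ⇒ total 14
Group 2: 49 × 0.964 = 47
Group 3: 77 × 0.967 = 74
Group 4: 103 × 0.936 = 96
Group 5: 157 × 0.936 + 1565 × 0.635 = 147 + 994 = 1141
Net migration: Group 5 − 45 → 1096
Population now: 0–9=14, 10–19=47, 20–29=74, 30–39=96, 40+=1096
Scenario B total after 4 periods: 1327
Difference B − A = 1327 − 1417 = -90

-90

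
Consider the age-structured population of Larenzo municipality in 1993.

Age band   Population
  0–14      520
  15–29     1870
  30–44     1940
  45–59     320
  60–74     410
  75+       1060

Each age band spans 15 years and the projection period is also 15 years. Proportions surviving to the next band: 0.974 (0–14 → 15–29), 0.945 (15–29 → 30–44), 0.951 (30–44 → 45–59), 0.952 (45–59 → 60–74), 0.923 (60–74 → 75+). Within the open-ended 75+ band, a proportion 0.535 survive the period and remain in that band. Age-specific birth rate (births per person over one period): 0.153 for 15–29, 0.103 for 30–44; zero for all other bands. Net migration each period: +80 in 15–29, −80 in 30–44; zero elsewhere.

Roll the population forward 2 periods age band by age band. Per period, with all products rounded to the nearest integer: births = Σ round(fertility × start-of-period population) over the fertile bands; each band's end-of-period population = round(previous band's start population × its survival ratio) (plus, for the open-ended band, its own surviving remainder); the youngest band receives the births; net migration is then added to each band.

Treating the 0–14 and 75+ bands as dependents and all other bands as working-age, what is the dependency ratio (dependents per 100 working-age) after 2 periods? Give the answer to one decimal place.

Call the groups 1 to 6, youngest first.
Period 1.
Births: 1870 * 0.153 = 286, 1940 * 0.103 = 200 → total 486
Group 2: 520 * 0.974 = 506
Group 3: 1870 * 0.945 = 1767
Group 4: 1940 * 0.951 = 1845
Group 5: 320 * 0.952 = 305
Group 6: 410 * 0.923 + 1060 * 0.535 = 378 + 567 = 945
Net migration: Group 2 + 80 → 586; Group 3 − 80 → 1687
→ [486, 586, 1687, 1845, 305, 945]
Period 2.
Births: 586 * 0.153 = 90, 1687 * 0.103 = 174 → total 264
Group 2: 486 * 0.974 = 473
Group 3: 586 * 0.945 = 554
Group 4: 1687 * 0.951 = 1604
Group 5: 1845 * 0.952 = 1756
Group 6: 305 * 0.923 + 945 * 0.535 = 282 + 506 = 788
Net migration: Group 2 + 80 → 553; Group 3 − 80 → 474
→ [264, 553, 474, 1604, 1756, 788]
Dependents (band 0–14 + band 75+) = 264 + 788 = 1052; working-age = 4387; ratio = 1052/4387 × 100 = 24.0

24.0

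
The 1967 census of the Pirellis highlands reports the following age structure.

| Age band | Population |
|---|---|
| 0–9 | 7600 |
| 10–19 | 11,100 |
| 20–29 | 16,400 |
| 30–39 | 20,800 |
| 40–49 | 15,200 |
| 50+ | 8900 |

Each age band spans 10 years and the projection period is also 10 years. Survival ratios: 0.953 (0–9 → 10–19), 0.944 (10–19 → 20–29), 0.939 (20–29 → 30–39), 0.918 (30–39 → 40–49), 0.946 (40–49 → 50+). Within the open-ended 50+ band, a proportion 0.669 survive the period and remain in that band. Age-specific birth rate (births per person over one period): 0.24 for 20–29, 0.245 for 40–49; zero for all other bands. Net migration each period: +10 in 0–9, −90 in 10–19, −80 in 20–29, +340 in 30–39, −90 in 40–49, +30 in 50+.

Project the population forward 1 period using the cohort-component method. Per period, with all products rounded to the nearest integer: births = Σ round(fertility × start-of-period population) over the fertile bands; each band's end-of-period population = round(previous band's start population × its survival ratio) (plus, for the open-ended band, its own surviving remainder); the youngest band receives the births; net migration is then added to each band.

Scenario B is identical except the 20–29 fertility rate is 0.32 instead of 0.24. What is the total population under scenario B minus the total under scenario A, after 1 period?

1312

Period 1:
Births: 16400 × 0.24 = 3936  |  15200 × 0.245 = 3724 — total 7660
10–19: 7600 × 0.953 = 7243
20–29: 11100 × 0.944 = 10478
30–39: 16400 × 0.939 = 15400
40–49: 20800 × 0.918 = 19094
50+: 15200 × 0.946 + 8900 × 0.669 = 14379 + 5954 = 20333
Net migration: 0–9 + 10 → 7670; 10–19 − 90 → 7153; 20–29 − 80 → 10398; 30–39 + 340 → 15740; 40–49 − 90 → 19004; 50+ + 30 → 20363
End of period: [7670, 7153, 10398, 15740, 19004, 20363]
Scenario A total after 1 period: 80328
Scenario B projection —
Period 1:
Births: 16400 × 0.32 = 5248  |  15200 × 0.245 = 3724 — total 8972
10–19: 7600 × 0.953 = 7243
20–29: 11100 × 0.944 = 10478
30–39: 16400 × 0.939 = 15400
40–49: 20800 × 0.918 = 19094
50+: 15200 × 0.946 + 8900 × 0.669 = 14379 + 5954 = 20333
Net migration: 0–9 + 10 → 8982; 10–19 − 90 → 7153; 20–29 − 80 → 10398; 30–39 + 340 → 15740; 40–49 − 90 → 19004; 50+ + 30 → 20363
End of period: [8982, 7153, 10398, 15740, 19004, 20363]
Scenario B total after 1 period: 81640
Difference B − A = 81640 − 80328 = 1312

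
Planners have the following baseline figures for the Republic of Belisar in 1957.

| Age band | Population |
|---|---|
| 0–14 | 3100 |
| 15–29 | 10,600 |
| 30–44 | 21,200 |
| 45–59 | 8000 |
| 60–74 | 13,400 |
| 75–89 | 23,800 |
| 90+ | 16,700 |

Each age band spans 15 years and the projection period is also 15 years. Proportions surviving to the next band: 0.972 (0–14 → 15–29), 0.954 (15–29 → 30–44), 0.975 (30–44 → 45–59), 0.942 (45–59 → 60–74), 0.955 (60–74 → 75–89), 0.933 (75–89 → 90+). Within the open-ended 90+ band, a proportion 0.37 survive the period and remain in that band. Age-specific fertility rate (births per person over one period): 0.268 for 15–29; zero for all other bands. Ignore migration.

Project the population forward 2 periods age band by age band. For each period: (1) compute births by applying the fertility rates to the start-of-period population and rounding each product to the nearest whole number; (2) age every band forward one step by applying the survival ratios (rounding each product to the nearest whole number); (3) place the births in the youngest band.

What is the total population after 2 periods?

65411

[period 1]
Births: 10600 × 0.268 = 2841
15–29: 3100 × 0.972 = 3013
30–44: 10600 × 0.954 = 10112
45–59: 21200 × 0.975 = 20670
60–74: 8000 × 0.942 = 7536
75–89: 13400 × 0.955 = 12797
90+: 23800 × 0.933 + 16700 × 0.37 = 22205 + 6179 = 28384
End of period: [2841, 3013, 10112, 20670, 7536, 12797, 28384]
[period 2]
Births: 3013 × 0.268 = 807
15–29: 2841 × 0.972 = 2761
30–44: 3013 × 0.954 = 2874
45–59: 10112 × 0.975 = 9859
60–74: 20670 × 0.942 = 19471
75–89: 7536 × 0.955 = 7197
90+: 12797 × 0.933 + 28384 × 0.37 = 11940 + 10502 = 22442
End of period: [807, 2761, 2874, 9859, 19471, 7197, 22442]
Total after period 2: 807 + 2761 + 2874 + 9859 + 19471 + 7197 + 22442 = 65411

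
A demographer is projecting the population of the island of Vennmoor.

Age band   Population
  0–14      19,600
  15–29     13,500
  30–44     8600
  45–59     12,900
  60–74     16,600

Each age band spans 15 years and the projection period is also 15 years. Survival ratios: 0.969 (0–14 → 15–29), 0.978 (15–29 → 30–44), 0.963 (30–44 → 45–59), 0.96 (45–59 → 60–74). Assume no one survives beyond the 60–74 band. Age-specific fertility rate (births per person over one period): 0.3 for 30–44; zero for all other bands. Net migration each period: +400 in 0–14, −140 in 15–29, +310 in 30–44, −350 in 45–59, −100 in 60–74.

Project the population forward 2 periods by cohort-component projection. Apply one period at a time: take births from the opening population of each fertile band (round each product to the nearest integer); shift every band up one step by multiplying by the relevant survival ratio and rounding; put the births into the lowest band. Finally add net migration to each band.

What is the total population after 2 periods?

Period 1.
Births: 8600 * 0.3 = 2580
15–29: 19600 * 0.969 = 18992
30–44: 13500 * 0.978 = 13203
45–59: 8600 * 0.963 = 8282
60–74: 12900 * 0.96 = 12384
Net migration: 0–14 + 400 → 2980; 15–29 − 140 → 18852; 30–44 + 310 → 13513; 45–59 − 350 → 7932; 60–74 − 100 → 12284
Giving 2980 / 18852 / 13513 / 7932 / 12284.
Period 2.
Births: 13513 * 0.3 = 4054
15–29: 2980 * 0.969 = 2888
30–44: 18852 * 0.978 = 18437
45–59: 13513 * 0.963 = 13013
60–74: 7932 * 0.96 = 7615
Net migration: 0–14 + 400 → 4454; 15–29 − 140 → 2748; 30–44 + 310 → 18747; 45–59 − 350 → 12663; 60–74 − 100 → 7515
Giving 4454 / 2748 / 18747 / 12663 / 7515.
Total after period 2: 4454 + 2748 + 18747 + 12663 + 7515 = 46127

46127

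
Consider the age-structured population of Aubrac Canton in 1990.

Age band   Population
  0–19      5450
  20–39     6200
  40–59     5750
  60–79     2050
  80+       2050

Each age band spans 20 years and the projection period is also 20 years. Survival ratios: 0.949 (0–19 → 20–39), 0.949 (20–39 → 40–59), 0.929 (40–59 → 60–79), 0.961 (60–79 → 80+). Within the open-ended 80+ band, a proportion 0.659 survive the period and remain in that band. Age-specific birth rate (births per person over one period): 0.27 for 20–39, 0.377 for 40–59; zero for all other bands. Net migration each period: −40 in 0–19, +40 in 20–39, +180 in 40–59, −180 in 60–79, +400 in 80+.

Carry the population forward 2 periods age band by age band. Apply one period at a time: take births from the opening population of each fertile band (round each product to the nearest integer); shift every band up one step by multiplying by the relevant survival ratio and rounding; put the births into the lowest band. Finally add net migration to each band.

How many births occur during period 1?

Let group 1 be 0–19 through group 5 = 80+.
Period 1.
Births: 6200 * 0.27 = 1674, 5750 * 0.377 = 2168 → 3842
Group 2: 5450 * 0.949 = 5172
Group 3: 6200 * 0.949 = 5884
Group 4: 5750 * 0.929 = 5342
Group 5: 2050 * 0.961 + 2050 * 0.659 = 1970 + 1351 = 3321
Net migration: Group 1 − 40 → 3802; Group 2 + 40 → 5212; Group 3 + 180 → 6064; Group 4 − 180 → 5162; Group 5 + 400 → 3721
End of period: [3802, 5212, 6064, 5162, 3721]

3842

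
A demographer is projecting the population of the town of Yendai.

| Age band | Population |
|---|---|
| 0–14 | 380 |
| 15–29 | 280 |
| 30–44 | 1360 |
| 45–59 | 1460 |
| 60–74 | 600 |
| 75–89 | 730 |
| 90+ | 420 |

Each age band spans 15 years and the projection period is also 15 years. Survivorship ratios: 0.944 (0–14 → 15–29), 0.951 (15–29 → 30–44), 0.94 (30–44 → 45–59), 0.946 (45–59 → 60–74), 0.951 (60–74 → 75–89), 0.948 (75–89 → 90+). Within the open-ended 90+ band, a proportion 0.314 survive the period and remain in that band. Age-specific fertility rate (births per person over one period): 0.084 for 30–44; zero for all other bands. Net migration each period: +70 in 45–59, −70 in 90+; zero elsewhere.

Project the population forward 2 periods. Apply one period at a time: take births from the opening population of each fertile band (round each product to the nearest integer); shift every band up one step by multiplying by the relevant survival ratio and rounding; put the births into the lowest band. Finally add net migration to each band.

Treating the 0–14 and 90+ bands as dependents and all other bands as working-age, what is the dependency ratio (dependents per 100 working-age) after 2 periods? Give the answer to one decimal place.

Numbering the bands 1..7 from youngest to oldest:
Period 1:
Births: 1360 × 0.084 = 114
Band 2: 380 × 0.944 = 359
Band 3: 280 × 0.951 = 266
Band 4: 1360 × 0.94 = 1278
Band 5: 1460 × 0.946 = 1381
Band 6: 600 × 0.951 = 571
Band 7: 730 × 0.948 + 420 × 0.314 = 692 + 132 = 824
Net migration: Band 4 + 70 → 1348; Band 7 − 70 → 754
End of period: [114, 359, 266, 1348, 1381, 571, 754]
Period 2:
Births: 266 × 0.084 = 22
Band 2: 114 × 0.944 = 108
Band 3: 359 × 0.951 = 341
Band 4: 266 × 0.94 = 250
Band 5: 1348 × 0.946 = 1275
Band 6: 1381 × 0.951 = 1313
Band 7: 571 × 0.948 + 754 × 0.314 = 541 + 237 = 778
Net migration: Band 4 + 70 → 320; Band 7 − 70 → 708
End of period: [22, 108, 341, 320, 1275, 1313, 708]
Dependents (band 0–14 + band 90+) = 22 + 708 = 730; working-age = 3357; ratio = 730/3357 × 100 = 21.7

21.7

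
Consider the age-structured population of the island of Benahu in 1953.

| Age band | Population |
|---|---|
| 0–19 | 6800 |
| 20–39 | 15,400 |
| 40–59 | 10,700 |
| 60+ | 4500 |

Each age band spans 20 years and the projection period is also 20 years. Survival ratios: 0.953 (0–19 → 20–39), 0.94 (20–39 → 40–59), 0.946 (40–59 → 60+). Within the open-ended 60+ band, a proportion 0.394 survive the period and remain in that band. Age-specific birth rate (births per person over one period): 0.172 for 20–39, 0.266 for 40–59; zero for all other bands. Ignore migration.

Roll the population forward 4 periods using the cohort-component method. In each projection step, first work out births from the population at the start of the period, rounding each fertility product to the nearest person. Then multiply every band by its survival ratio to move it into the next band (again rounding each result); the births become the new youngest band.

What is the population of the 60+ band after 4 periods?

(Bands numbered youngest = 1 to oldest = 4.)
Period 1.
Births: 15400 × 0.172 = 2649 ; 10700 × 0.266 = 2846 ⇒ total 5495
Band 2: 6800 × 0.953 = 6480
Band 3: 15400 × 0.94 = 14476
Band 4: 10700 × 0.946 + 4500 × 0.394 = 10122 + 1773 = 11895
Giving 5495 / 6480 / 14476 / 11895.
Period 2.
Births: 6480 × 0.172 = 1115 ; 14476 × 0.266 = 3851 ⇒ total 4966
Band 2: 5495 × 0.953 = 5237
Band 3: 6480 × 0.94 = 6091
Band 4: 14476 × 0.946 + 11895 × 0.394 = 13694 + 4687 = 18381
Giving 4966 / 5237 / 6091 / 18381.
Period 3.
Births: 5237 × 0.172 = 901 ; 6091 × 0.266 = 1620 ⇒ total 2521
Band 2: 4966 × 0.953 = 4733
Band 3: 5237 × 0.94 = 4923
Band 4: 6091 × 0.946 + 18381 × 0.394 = 5762 + 7242 = 13004
Giving 2521 / 4733 / 4923 / 13004.
Period 4.
Births: 4733 × 0.172 = 814 ; 4923 × 0.266 = 1310 ⇒ total 2124
Band 2: 2521 × 0.953 = 2403
Band 3: 4733 × 0.94 = 4449
Band 4: 4923 × 0.946 + 13004 × 0.394 = 4657 + 5124 = 9781
Giving 2124 / 2403 / 4449 / 9781.

9781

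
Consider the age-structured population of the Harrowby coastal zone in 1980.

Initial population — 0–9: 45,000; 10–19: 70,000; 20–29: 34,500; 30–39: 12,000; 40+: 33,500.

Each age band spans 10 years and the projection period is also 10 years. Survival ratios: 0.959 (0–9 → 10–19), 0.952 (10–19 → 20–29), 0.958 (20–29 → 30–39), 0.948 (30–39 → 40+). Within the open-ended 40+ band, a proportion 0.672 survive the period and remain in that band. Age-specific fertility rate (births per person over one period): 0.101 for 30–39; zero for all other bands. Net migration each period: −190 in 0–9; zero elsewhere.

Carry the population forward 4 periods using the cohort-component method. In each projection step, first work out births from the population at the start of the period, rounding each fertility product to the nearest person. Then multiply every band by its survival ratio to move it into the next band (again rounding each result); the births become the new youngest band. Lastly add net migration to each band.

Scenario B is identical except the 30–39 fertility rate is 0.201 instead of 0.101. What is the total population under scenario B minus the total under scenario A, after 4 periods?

14126

— Period 1 —
Births: 12000 × 0.101 = 1212
10–19: 45000 × 0.959 = 43155
20–29: 70000 × 0.952 = 66640
30–39: 34500 × 0.958 = 33051
40+: 12000 × 0.948 + 33500 × 0.672 = 11376 + 22512 = 33888
Net migration: 0–9 − 190 → 1022
End of period: [1022, 43155, 66640, 33051, 33888]
— Period 2 —
Births: 33051 × 0.101 = 3338
10–19: 1022 × 0.959 = 980
20–29: 43155 × 0.952 = 41084
30–39: 66640 × 0.958 = 63841
40+: 33051 × 0.948 + 33888 × 0.672 = 31332 + 22773 = 54105
Net migration: 0–9 − 190 → 3148
End of period: [3148, 980, 41084, 63841, 54105]
— Period 3 —
Births: 63841 × 0.101 = 6448
10–19: 3148 × 0.959 = 3019
20–29: 980 × 0.952 = 933
30–39: 41084 × 0.958 = 39358
40+: 63841 × 0.948 + 54105 × 0.672 = 60521 + 36359 = 96880
Net migration: 0–9 − 190 → 6258
End of period: [6258, 3019, 933, 39358, 96880]
— Period 4 —
Births: 39358 × 0.101 = 3975
10–19: 6258 × 0.959 = 6001
20–29: 3019 × 0.952 = 2874
30–39: 933 × 0.958 = 894
40+: 39358 × 0.948 + 96880 × 0.672 = 37311 + 65103 = 102414
Net migration: 0–9 − 190 → 3785
End of period: [3785, 6001, 2874, 894, 102414]
Scenario A total after 4 periods: 115968
Scenario B projection —
— Period 1 —
Births: 12000 × 0.201 = 2412
10–19: 45000 × 0.959 = 43155
20–29: 70000 × 0.952 = 66640
30–39: 34500 × 0.958 = 33051
40+: 12000 × 0.948 + 33500 × 0.672 = 11376 + 22512 = 33888
Net migration: 0–9 − 190 → 2222
End of period: [2222, 43155, 66640, 33051, 33888]
— Period 2 —
Births: 33051 × 0.201 = 6643
10–19: 2222 × 0.959 = 2131
20–29: 43155 × 0.952 = 41084
30–39: 66640 × 0.958 = 63841
40+: 33051 × 0.948 + 33888 × 0.672 = 31332 + 22773 = 54105
Net migration: 0–9 − 190 → 6453
End of period: [6453, 2131, 41084, 63841, 54105]
— Period 3 —
Births: 63841 × 0.201 = 12832
10–19: 6453 × 0.959 = 6188
20–29: 2131 × 0.952 = 2029
30–39: 41084 × 0.958 = 39358
40+: 63841 × 0.948 + 54105 × 0.672 = 60521 + 36359 = 96880
Net migration: 0–9 − 190 → 12642
End of period: [12642, 6188, 2029, 39358, 96880]
— Period 4 —
Births: 39358 × 0.201 = 7911
10–19: 12642 × 0.959 = 12124
20–29: 6188 × 0.952 = 5891
30–39: 2029 × 0.958 = 1944
40+: 39358 × 0.948 + 96880 × 0.672 = 37311 + 65103 = 102414
Net migration: 0–9 − 190 → 7721
End of period: [7721, 12124, 5891, 1944, 102414]
Scenario B total after 4 periods: 130094
Difference B − A = 130094 − 115968 = 14126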